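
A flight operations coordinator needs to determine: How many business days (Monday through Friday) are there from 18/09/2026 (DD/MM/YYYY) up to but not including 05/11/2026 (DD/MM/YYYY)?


Start: 2026-09-18 (Friday)
End (exclusive): 2026-11-05 (Thursday)
Total calendar days: 48
Full weeks: 48 // 7 = 6 -> 30 weekdays
Remaining 6 days starting on Friday:
  Fri(w), Sat(-), Sun(-), Mon(w), Tue(w), Wed(w) -> 4 weekdays
Total business days: 30 + 4 = 34

34


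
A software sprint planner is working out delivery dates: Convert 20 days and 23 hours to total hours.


Days: 20
Extra hours: 23
Hours per day: 24
Days to hours: 20 x 24 = 480
Total: 480 + 23 = 503

503


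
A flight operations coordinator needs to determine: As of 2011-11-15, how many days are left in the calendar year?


Start: November 15, 2011
End: December 31, 2011
Days left in November: 15
December: 31
Sum of remaining months: 31
Total: 15 + 31 = 46

46


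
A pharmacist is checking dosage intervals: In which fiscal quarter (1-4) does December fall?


Month: December (month 12)
Q1: January-March (months 1-3)
Q2: April-June (months 4-6)
Q3: July-September (months 7-9)
Q4: October-December (months 10-12)
Month 12 falls in Q4

4


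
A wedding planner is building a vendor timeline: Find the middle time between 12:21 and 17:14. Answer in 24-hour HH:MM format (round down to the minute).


Start time: 12:21 = 741 minutes from midnight
End time: 17:14 = 1034 minutes from midnight
Sum: 741 + 1034 = 1775
Midpoint: 1775 / 2 = 887 minutes
Convert: 887 / 60 = 14 hours, 47 minutes
Result: 14:47

14:47


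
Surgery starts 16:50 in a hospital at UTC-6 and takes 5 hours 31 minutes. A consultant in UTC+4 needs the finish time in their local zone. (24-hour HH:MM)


Start: 16:50 in UTC-6
Step 1 - add duration:
  minutes: 50 + 31 = 81 (carry 1h)
  hours: 16 + 5 + 1 = 22
  end in UTC-6: 22:21
Step 2 - convert UTC-6 -> UTC+4:
  offset difference: 4 - (-6) = 10 hours
  22 + (10) = 32 -> mod 24 = 8
Result: 08:21 in UTC+4

08:21


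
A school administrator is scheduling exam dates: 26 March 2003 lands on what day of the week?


Date: 2003-03-26
January 1, 2003 is a Wednesday
Day of year: 85
Offset from Jan 1: 84 days
84 mod 7 = 0
Result: Wednesday

Wednesday


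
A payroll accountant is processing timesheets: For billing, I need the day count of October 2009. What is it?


Month: October
Year: 2009
October is a 31-day month
Total: 31 days

31


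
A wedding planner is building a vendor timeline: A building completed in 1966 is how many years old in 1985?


Birth year: 1966
Current year: 1985
Age = current year - birth year
Age = 1985 - 1966 = 19

19


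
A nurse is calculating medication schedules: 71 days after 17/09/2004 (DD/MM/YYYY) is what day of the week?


Start: 2004-09-17 (Friday)
Step 1 - find target date: add 71 days
  2004-09-17 + 71 days = 2004-11-27
Step 2 - day of week:
  71 mod 7 = 1
  Friday + 1 days -> Saturday
Result: Saturday (2004-11-27)

Saturday


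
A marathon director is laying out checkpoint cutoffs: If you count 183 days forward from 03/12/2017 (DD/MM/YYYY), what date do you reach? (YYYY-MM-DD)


Start: 2017-12-03
Adding 183 days
Days remaining in December: 28
After December: 155 days still to add
January 2018: 31 days, 124 remaining
February 2018: 28 days, 96 remaining
March 2018: 31 days, 65 remaining
April 2018: 30 days, 35 remaining
Result: 2018-06-04

2018-06-04


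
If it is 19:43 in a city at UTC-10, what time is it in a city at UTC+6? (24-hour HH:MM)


Local time: 19:43 at UTC-10 (offset -10h)
Target zone: UTC+6 (offset 6h)
Difference: 6 - (-10) = 16 hours
Calculation: 19 + (16) = 35
Wraparound: (35) mod 24 = 11
Result: 11:43

11:43


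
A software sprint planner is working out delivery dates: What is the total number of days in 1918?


Year: 1918
Check leap year rules:
Divisible by 4? No
1918 is not a leap year
Days: 365

365


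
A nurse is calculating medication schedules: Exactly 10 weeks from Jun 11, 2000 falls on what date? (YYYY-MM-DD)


Start: 2000-06-11
Weeks to add: 10
Convert to days: 10 x 7 = 70 days
Add 70 days to 2000-06-11
Result: 2000-08-20

2000-08-20


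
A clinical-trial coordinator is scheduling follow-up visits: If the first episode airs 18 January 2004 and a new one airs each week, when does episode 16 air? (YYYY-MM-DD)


First occurrence: 2004-01-18 (occurrence 1)
Each occurrence is 7 days after the previous.
Occurrence 16 is 15 weeks after the first.
15 weeks = 105 days
2004-01-18 + 105 days = 2004-05-02

2004-05-02


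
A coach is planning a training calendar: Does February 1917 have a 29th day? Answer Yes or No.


Year: 1917
Divisible by 4? 1917 / 4 = 479.25 -> No
Not divisible by 4, so NOT a leap year

No


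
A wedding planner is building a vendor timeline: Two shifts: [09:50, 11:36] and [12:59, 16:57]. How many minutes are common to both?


Interval A: [590, 696] minutes from midnight
Interval B: [779, 1017] minutes from midnight
Overlap start = max(590, 779) = 779
Overlap end = min(696, 1017) = 696
End <= start, so the intervals do not overlap: 0 minutes

0


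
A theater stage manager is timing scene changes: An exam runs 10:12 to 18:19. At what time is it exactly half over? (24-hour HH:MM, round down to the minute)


Start time: 10:12 = 612 minutes from midnight
End time: 18:19 = 1099 minutes from midnight
Sum: 612 + 1099 = 1711
Midpoint: 1711 / 2 = 855 minutes
Convert: 855 / 60 = 14 hours, 15 minutes
Result: 14:15

14:15


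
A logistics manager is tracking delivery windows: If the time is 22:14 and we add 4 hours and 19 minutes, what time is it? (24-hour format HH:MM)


Start time: 22:14
Adding: 4 hours 19 minutes
Minutes: 14 + 19 = 33
Hours: 22 + 4 + 0 = 26
Hour wraparound: 26 mod 24 = 2
Result: 02:33

02:33


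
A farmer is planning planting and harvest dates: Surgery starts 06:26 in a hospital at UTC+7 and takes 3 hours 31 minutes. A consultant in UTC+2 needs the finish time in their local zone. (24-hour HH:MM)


Start: 06:26 in UTC+7
Step 1 - add duration:
  minutes: 26 + 31 = 57
  hours: 6 + 3 + 0 = 9
  end in UTC+7: 09:57
Step 2 - convert UTC+7 -> UTC+2:
  offset difference: 2 - (7) = -5 hours
  9 + (-5) = 4 -> mod 24 = 4
Result: 04:57 in UTC+2

04:57


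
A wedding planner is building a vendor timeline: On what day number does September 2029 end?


Month: September
Year: 2029
September is a 30-day month
Total: 30 days

30


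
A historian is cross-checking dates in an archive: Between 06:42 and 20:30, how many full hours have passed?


Start: 06:42
End: 20:30
Hour difference: 20 - 6 = 14 hours
Minute difference: 30 - 42 = -12 minutes
Total minutes: 828
Complete hours: 828 / 60 = 13 (remainder 48)

13


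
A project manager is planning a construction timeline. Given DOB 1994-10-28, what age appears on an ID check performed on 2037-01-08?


Birth: 1994-10-28
Reference: 2037-01-08
Year difference: 2037 - 1994 = 43
Has birthday (10-28) occurred by 01-08? No
Birthday not yet reached this year -> subtract 1
Age in full years: 42

42


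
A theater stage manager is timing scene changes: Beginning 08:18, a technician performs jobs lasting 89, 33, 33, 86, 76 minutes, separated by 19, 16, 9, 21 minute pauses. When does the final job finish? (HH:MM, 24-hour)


Start: 08:18 = 498 min from midnight
  after task 1 (89 min): 09:47
  after break (19 min): 10:06
  after task 2 (33 min): 10:39
  after break (16 min): 10:55
  after task 3 (33 min): 11:28
  after break (9 min): 11:37
  after task 4 (86 min): 13:03
  after break (21 min): 13:24
  after task 5 (76 min): 14:40
Total elapsed: 382 minutes
End time: 14:40

14:40


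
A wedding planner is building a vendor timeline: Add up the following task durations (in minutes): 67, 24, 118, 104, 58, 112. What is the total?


Durations: 67, 24, 118, 104, 58, 112
Running sum: 67
+ 24 = 91
+ 118 = 209
+ 104 = 313
+ 58 = 371
+ 112 = 483
Total duration: 483 minutes
That is 8 hours and 3 minutes

483


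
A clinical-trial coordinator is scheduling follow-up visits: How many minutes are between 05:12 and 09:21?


Start time: 05:12 = 312 minutes from midnight
End time: 09:21 = 561 minutes from midnight
Difference: 561 - 312 = 249 minutes
That is 4 hours and 9 minutes

249


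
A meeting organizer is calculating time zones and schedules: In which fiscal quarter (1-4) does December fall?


Month: December (month 12)
Q1: January-March (months 1-3)
Q2: April-June (months 4-6)
Q3: July-September (months 7-9)
Q4: October-December (months 10-12)
Month 12 falls in Q4

4


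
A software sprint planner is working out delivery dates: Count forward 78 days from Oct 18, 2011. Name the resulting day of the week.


Start: 2011-10-18 (Tuesday)
Step 1 - find target date: add 78 days
  2011-10-18 + 78 days = 2012-01-04
Step 2 - day of week:
  78 mod 7 = 1
  Tuesday + 1 days -> Wednesday
Result: Wednesday (2012-01-04)

Wednesday


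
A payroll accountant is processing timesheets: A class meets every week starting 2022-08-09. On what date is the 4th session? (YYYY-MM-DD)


First occurrence: 2022-08-09 (occurrence 1)
Each occurrence is 7 days after the previous.
Occurrence 4 is 3 weeks after the first.
3 weeks = 21 days
2022-08-09 + 21 days = 2022-08-30

2022-08-30


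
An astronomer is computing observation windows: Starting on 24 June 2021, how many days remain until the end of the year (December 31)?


Start: June 24, 2021
End: December 31, 2021
Days left in June: 6
July: 31
August: 31
September: 30
October: 31
... plus remaining months
Sum of remaining months: 184
Total: 6 + 184 = 190

190


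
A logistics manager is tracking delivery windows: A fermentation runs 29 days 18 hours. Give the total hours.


Days: 29
Extra hours: 18
Hours per day: 24
Days to hours: 29 x 24 = 696
Total: 696 + 18 = 714

714


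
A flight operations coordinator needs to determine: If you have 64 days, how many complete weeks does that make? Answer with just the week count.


Total days: 64
Days per week: 7
Division: 64 / 7 = 9 remainder 1
Complete weeks: 9
Remaining days: 1

9


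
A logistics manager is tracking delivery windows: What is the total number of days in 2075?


Year: 2075
Check leap year rules:
Divisible by 4? No
2075 is not a leap year
Days: 365

365


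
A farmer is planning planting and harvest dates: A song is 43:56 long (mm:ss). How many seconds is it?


Minutes: 43
Extra seconds: 56
Seconds per minute: 60
Minutes to seconds: 43 x 60 = 2580
Total: 2580 + 56 = 2636

2636


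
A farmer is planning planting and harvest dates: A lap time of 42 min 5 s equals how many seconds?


Minutes: 42
Seconds: 5
Convert minutes to seconds: 42 x 60 = 2520
Add remaining seconds: 2520 + 5 = 2525

2525


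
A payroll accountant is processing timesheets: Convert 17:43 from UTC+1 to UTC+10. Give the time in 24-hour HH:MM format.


Local time: 17:43 at UTC+1 (offset 1h)
Target zone: UTC+10 (offset 10h)
Difference: 10 - (1) = 9 hours
Calculation: 17 + (9) = 26
Wraparound: (26) mod 24 = 2
Result: 02:43

02:43


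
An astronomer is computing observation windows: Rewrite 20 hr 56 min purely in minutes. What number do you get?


Hours: 20
Extra minutes: 56
Minutes per hour: 60
Hours to minutes: 20 x 60 = 1200
Total: 1200 + 56 = 1256

1256


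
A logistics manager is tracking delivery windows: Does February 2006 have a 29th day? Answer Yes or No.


Year: 2006
Divisible by 4? 2006 / 4 = 501.5 -> No
Not divisible by 4, so NOT a leap year

No


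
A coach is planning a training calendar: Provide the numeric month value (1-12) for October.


Calendar month order:
9. September
10. October <--
11. November
October is month number 10

10


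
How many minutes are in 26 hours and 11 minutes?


Hours: 26
Minutes: 11
Convert hours to minutes: 26 x 60 = 1560
Add remaining minutes: 1560 + 11 = 1571

1571


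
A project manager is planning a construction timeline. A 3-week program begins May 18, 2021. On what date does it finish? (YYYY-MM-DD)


Start: 2021-05-18
Weeks to add: 3
Convert to days: 3 x 7 = 21 days
Add 21 days to 2021-05-18
Result: 2021-06-08

2021-06-08


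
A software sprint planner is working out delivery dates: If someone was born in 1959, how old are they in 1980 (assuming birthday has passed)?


Birth year: 1959
Current year: 1980
Age = current year - birth year
Age = 1980 - 1959 = 21

21


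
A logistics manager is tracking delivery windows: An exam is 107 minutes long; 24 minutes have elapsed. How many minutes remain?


Total budget: 107 minutes
Time used: 24 minutes
Remaining: 107 - 24 = 83 minutes
Percent used: 22.4%
Percent remaining: 77.6%

83


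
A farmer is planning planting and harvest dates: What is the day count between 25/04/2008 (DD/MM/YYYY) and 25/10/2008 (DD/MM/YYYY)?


Start date: 2008-04-25
End date: 2008-10-25
Apr 2008: +6 days
May 2008: +31 days
Jun 2008: +30 days
... (4 more months)
Total: 183 days

183


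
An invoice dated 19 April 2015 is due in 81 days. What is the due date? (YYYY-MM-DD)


Start: 2015-04-19
Adding 81 days
Days remaining in April: 11
After April: 70 days still to add
May 2015: 31 days, 39 remaining
June 2015: 30 days, 9 remaining
July 2015 has 31 days, need 9
Result: 2015-07-09

2015-07-09


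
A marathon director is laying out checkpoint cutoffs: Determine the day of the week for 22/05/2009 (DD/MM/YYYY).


Date: 2009-05-22
January 1, 2009 is a Thursday
Day of year: 142
Offset from Jan 1: 141 days
141 mod 7 = 1
Result: Friday

Friday


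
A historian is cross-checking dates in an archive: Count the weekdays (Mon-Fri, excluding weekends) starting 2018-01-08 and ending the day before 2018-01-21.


Start: 2018-01-08 (Monday)
End (exclusive): 2018-01-21 (Sunday)
Total calendar days: 13
Full weeks: 13 // 7 = 1 -> 5 weekdays
Remaining 6 days starting on Monday:
  Mon(w), Tue(w), Wed(w), Thu(w), Fri(w), Sat(-) -> 5 weekdays
Total business days: 5 + 5 = 10

10


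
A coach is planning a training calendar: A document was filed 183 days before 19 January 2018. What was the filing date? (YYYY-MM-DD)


Start: 2018-01-19
Subtracting 183 days
Days already passed in January: 19
After going back through January: 164 more days to subtract
December 2017: 31 days, 133 remaining
November 2017: 30 days, 103 remaining
October 2017: 31 days, 72 remaining
September 2017: 30 days, 42 remaining
Result: 2017-07-20

2017-07-20


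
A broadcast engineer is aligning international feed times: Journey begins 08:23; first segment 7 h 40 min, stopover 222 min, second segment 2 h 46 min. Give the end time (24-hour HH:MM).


Depart: 08:23
Leg 1: +460 min -> 16:03
Layover: +222 min -> 19:45
Leg 2: +166 min -> 22:31
Total travel: 848 minutes = 14h 8m
Arrival: 22:31

22:31


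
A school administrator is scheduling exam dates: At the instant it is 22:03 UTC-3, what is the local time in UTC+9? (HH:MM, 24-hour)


Local time: 22:03 at UTC-3 (offset -3h)
Target zone: UTC+9 (offset 9h)
Difference: 9 - (-3) = 12 hours
Calculation: 22 + (12) = 34
Wraparound: (34) mod 24 = 10
Result: 10:03

10:03


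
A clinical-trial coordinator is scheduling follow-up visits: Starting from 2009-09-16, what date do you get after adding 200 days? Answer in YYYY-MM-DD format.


Start: 2009-09-16
Adding 200 days
Days remaining in September: 14
After September: 186 days still to add
October 2009: 31 days, 155 remaining
November 2009: 30 days, 125 remaining
December 2009: 31 days, 94 remaining
January 2010: 31 days, 63 remaining
Result: 2010-04-04

2010-04-04


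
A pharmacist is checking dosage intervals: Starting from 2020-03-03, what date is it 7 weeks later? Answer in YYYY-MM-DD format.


Start: 2020-03-03
Weeks to add: 7
Convert to days: 7 x 7 = 49 days
Add 49 days to 2020-03-03
Result: 2020-04-21

2020-04-21


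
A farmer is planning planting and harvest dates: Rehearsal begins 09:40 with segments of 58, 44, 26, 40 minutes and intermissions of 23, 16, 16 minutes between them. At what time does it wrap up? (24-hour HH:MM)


Start: 09:40 = 580 min from midnight
  after task 1 (58 min): 10:38
  after break (23 min): 11:01
  after task 2 (44 min): 11:45
  after break (16 min): 12:01
  after task 3 (26 min): 12:27
  after break (16 min): 12:43
  after task 4 (40 min): 13:23
Total elapsed: 223 minutes
End time: 13:23

13:23


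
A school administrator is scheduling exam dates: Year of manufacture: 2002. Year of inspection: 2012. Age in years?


Birth year: 2002
Current year: 2012
Age = current year - birth year
Age = 2012 - 2002 = 10

10


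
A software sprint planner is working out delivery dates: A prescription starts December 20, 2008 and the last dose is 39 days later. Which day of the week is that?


Start: 2008-12-20 (Saturday)
Step 1 - find target date: add 39 days
  2008-12-20 + 39 days = 2009-01-28
Step 2 - day of week:
  39 mod 7 = 4
  Saturday + 4 days -> Wednesday
Result: Wednesday (2009-01-28)

Wednesday


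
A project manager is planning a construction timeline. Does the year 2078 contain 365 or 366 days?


Year: 2078
Check leap year rules:
Divisible by 4? No
2078 is not a leap year
Days: 365

365


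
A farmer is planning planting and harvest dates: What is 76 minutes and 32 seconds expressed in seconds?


Minutes: 76
Extra seconds: 32
Seconds per minute: 60
Minutes to seconds: 76 x 60 = 4560
Total: 4560 + 32 = 4592

4592


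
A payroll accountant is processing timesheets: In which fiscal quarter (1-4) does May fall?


Month: May (month 5)
Q1: January-March (months 1-3)
Q2: April-June (months 4-6)
Q3: July-September (months 7-9)
Q4: October-December (months 10-12)
Month 5 falls in Q2

2


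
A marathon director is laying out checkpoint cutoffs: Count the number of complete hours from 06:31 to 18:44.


Start: 06:31
End: 18:44
Hour difference: 18 - 6 = 12 hours
Minute difference: 44 - 31 = 13 minutes
Total minutes: 733
Complete hours: 733 / 60 = 12 (remainder 13)

12


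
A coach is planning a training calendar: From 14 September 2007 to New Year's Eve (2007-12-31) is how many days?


Start: September 14, 2007
End: December 31, 2007
Days left in September: 16
October: 31
November: 30
December: 31
Sum of remaining months: 92
Total: 16 + 92 = 108

108


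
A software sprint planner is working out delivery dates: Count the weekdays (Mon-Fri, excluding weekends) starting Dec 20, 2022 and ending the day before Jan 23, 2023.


Start: 2022-12-20 (Tuesday)
End (exclusive): 2023-01-23 (Monday)
Total calendar days: 34
Full weeks: 34 // 7 = 4 -> 20 weekdays
Remaining 6 days starting on Tuesday:
  Tue(w), Wed(w), Thu(w), Fri(w), Sat(-), Sun(-) -> 4 weekdays
Total business days: 20 + 4 = 24

24


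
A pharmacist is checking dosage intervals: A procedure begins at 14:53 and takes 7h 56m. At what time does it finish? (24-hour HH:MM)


Start time: 14:53
Adding: 7 hours 56 minutes
Minutes: 53 + 56 = 109
Minute overflow: 109 >= 60, so carry 1 hour, minutes = 49
Hours: 14 + 7 + 1 = 22
Result: 22:49

22:49


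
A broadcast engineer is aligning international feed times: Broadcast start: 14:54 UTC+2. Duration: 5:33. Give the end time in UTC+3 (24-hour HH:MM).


Start: 14:54 in UTC+2
Step 1 - add duration:
  minutes: 54 + 33 = 87 (carry 1h)
  hours: 14 + 5 + 1 = 20
  end in UTC+2: 20:27
Step 2 - convert UTC+2 -> UTC+3:
  offset difference: 3 - (2) = 1 hours
  20 + (1) = 21 -> mod 24 = 21
Result: 21:27 in UTC+3

21:27


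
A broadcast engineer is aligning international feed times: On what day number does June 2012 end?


Month: June
Year: 2012
June is a 30-day month
Total: 30 days

30


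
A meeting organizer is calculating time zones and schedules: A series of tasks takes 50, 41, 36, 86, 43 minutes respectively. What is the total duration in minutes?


Durations: 50, 41, 36, 86, 43
Running sum: 50
+ 41 = 91
+ 36 = 127
+ 86 = 213
+ 43 = 256
Total duration: 256 minutes
That is 4 hours and 16 minutes

256


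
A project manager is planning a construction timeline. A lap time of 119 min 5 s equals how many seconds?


Minutes: 119
Seconds: 5
Convert minutes to seconds: 119 x 60 = 7140
Add remaining seconds: 7140 + 5 = 7145

7145


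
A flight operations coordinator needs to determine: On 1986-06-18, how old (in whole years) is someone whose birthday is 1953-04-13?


Birth: 1953-04-13
Reference: 1986-06-18
Year difference: 1986 - 1953 = 33
Has birthday (04-13) occurred by 06-18? Yes
Age in full years: 33

33


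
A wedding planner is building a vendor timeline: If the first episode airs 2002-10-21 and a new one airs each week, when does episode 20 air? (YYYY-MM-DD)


First occurrence: 2002-10-21 (occurrence 1)
Each occurrence is 7 days after the previous.
Occurrence 20 is 19 weeks after the first.
19 weeks = 133 days
2002-10-21 + 133 days = 2003-03-03

2003-03-03


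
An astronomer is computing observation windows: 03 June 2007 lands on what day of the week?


Date: 2007-06-03
January 1, 2007 is a Monday
Day of year: 154
Offset from Jan 1: 153 days
153 mod 7 = 6
Result: Sunday

Sunday


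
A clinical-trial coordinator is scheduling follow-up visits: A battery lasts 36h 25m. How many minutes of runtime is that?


Hours: 36
Extra minutes: 25
Minutes per hour: 60
Hours to minutes: 36 x 60 = 2160
Total: 2160 + 25 = 2185

2185


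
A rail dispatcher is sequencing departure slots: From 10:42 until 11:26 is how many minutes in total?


Start time: 10:42 = 642 minutes from midnight
End time: 11:26 = 686 minutes from midnight
Difference: 686 - 642 = 44 minutes
That is 0 hours and 44 minutes

44


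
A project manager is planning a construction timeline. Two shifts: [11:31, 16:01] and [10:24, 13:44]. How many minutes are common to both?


Interval A: [691, 961] minutes from midnight
Interval B: [624, 824] minutes from midnight
Overlap start = max(691, 624) = 691
Overlap end = min(961, 824) = 824
Overlap = 824 - 691 = 133 minutes

133


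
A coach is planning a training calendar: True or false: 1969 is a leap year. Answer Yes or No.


Year: 1969
Divisible by 4? 1969 / 4 = 492.25 -> No
Not divisible by 4, so NOT a leap year

No


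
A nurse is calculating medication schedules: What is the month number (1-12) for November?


Calendar month order:
10. October
11. November <--
12. December
November is month number 11

11


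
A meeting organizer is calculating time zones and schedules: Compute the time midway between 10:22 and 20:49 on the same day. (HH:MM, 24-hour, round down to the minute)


Start time: 10:22 = 622 minutes from midnight
End time: 20:49 = 1249 minutes from midnight
Sum: 622 + 1249 = 1871
Midpoint: 1871 / 2 = 935 minutes
Convert: 935 / 60 = 15 hours, 35 minutes
Result: 15:35

15:35


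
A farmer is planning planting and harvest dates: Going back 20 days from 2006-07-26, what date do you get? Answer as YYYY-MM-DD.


Start: 2006-07-26
Subtracting 20 days
Days already passed in July: 26
Result: 2006-07-06

2006-07-06


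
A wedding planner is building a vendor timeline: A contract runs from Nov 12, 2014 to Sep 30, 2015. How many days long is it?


Start date: 2014-11-12
End date: 2015-09-30
Nov 2014: +19 days
Dec 2014: +31 days
Jan 2015: +31 days
... (8 more months)
Total: 322 days

322


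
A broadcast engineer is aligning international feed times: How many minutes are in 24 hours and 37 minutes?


Hours: 24
Minutes: 37
Convert hours to minutes: 24 x 60 = 1440
Add remaining minutes: 1440 + 37 = 1477

1477


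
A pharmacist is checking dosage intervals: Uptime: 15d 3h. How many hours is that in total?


Days: 15
Extra hours: 3
Hours per day: 24
Days to hours: 15 x 24 = 360
Total: 360 + 3 = 363

363


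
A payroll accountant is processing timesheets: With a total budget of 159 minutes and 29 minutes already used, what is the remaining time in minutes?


Total budget: 159 minutes
Time used: 29 minutes
Remaining: 159 - 29 = 130 minutes
Percent used: 18.2%
Percent remaining: 81.8%

130


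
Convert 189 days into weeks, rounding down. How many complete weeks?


Total days: 189
Days per week: 7
Division: 189 / 7 = 27 remainder 0
Complete weeks: 27
Remaining days: 0

27


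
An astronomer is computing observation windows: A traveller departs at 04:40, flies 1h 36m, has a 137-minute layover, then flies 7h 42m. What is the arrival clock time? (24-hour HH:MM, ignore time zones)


Depart: 04:40
Leg 1: +96 min -> 06:16
Layover: +137 min -> 08:33
Leg 2: +462 min -> 16:15
Total travel: 695 minutes = 11h 35m
Arrival: 16:15

16:15


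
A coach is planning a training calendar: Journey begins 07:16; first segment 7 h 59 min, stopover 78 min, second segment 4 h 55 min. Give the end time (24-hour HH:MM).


Depart: 07:16
Leg 1: +479 min -> 15:15
Layover: +78 min -> 16:33
Leg 2: +295 min -> 21:28
Total travel: 852 minutes = 14h 12m
Arrival: 21:28

21:28


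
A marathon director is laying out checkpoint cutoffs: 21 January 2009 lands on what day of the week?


Date: 2009-01-21
January 1, 2009 is a Thursday
Day of year: 21
Offset from Jan 1: 20 days
20 mod 7 = 6
Result: Wednesday

Wednesday


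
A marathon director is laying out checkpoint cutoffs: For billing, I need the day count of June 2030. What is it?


Month: June
Year: 2030
June is a 30-day month
Total: 30 days

30


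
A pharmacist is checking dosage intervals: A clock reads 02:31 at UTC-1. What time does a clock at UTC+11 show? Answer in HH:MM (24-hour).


Local time: 02:31 at UTC-1 (offset -1h)
Target zone: UTC+11 (offset 11h)
Difference: 11 - (-1) = 12 hours
Calculation: 2 + (12) = 14
Result: 14:31

14:31


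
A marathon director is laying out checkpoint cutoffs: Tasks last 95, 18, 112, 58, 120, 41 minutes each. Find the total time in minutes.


Durations: 95, 18, 112, 58, 120, 41
Running sum: 95
+ 18 = 113
+ 112 = 225
+ 58 = 283
+ 120 = 403
+ 41 = 444
Total duration: 444 minutes
That is 7 hours and 24 minutes

444


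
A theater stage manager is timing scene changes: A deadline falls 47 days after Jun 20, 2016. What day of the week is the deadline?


Start: 2016-06-20 (Monday)
Step 1 - find target date: add 47 days
  2016-06-20 + 47 days = 2016-08-06
Step 2 - day of week:
  47 mod 7 = 5
  Monday + 5 days -> Saturday
Result: Saturday (2016-08-06)

Saturday


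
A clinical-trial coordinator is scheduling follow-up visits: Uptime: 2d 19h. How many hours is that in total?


Days: 2
Extra hours: 19
Hours per day: 24
Days to hours: 2 x 24 = 48
Total: 48 + 19 = 67

67


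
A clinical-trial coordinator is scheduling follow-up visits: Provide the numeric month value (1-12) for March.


Calendar month order:
2. February
3. March <--
4. April
March is month number 3

3


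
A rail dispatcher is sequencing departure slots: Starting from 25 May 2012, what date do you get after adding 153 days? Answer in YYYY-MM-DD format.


Start: 2012-05-25
Adding 153 days
Days remaining in May: 6
After May: 147 days still to add
June 2012: 30 days, 117 remaining
July 2012: 31 days, 86 remaining
August 2012: 31 days, 55 remaining
September 2012: 30 days, 25 remaining
Result: 2012-10-25

2012-10-25


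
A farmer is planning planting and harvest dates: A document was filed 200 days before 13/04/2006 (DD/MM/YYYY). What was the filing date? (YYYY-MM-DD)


Start: 2006-04-13
Subtracting 200 days
Days already passed in April: 13
After going back through April: 187 more days to subtract
March 2006: 31 days, 156 remaining
February 2006: 28 days, 128 remaining
January 2006: 31 days, 97 remaining
December 2005: 31 days, 66 remaining
Result: 2005-09-25

2005-09-25


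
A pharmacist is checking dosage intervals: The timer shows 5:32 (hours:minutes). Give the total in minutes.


Hours: 5
Minutes: 32
Convert hours to minutes: 5 x 60 = 300
Add remaining minutes: 300 + 32 = 332

332


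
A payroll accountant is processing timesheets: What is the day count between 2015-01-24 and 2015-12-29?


Start date: 2015-01-24
End date: 2015-12-29
Jan 2015: +8 days
Feb 2015: +28 days
Mar 2015: +31 days
... (9 more months)
Total: 339 days

339


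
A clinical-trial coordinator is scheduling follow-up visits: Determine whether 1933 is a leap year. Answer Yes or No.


Year: 1933
Divisible by 4? 1933 / 4 = 483.25 -> No
Not divisible by 4, so NOT a leap year

No


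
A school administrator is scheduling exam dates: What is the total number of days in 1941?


Year: 1941
Check leap year rules:
Divisible by 4? No
1941 is not a leap year
Days: 365

365


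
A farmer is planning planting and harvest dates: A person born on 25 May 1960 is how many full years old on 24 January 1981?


Birth: 1960-05-25
Reference: 1981-01-24
Year difference: 1981 - 1960 = 21
Has birthday (05-25) occurred by 01-24? No
Birthday not yet reached this year -> subtract 1
Age in full years: 20

20


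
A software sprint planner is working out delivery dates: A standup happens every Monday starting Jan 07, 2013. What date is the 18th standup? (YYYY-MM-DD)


First occurrence: 2013-01-07 (occurrence 1)
Each occurrence is 7 days after the previous.
Occurrence 18 is 17 weeks after the first.
17 weeks = 119 days
2013-01-07 + 119 days = 2013-05-06

2013-05-06


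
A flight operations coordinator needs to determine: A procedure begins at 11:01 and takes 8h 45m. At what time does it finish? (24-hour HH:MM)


Start time: 11:01
Adding: 8 hours 45 minutes
Minutes: 1 + 45 = 46
Hours: 11 + 8 + 0 = 19
Result: 19:46

19:46


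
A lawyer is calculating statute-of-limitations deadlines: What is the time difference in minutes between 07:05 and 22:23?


Start time: 07:05 = 425 minutes from midnight
End time: 22:23 = 1343 minutes from midnight
Difference: 1343 - 425 = 918 minutes
That is 15 hours and 18 minutes

918


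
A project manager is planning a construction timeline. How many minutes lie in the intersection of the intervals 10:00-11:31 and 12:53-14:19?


Interval A: [600, 691] minutes from midnight
Interval B: [773, 859] minutes from midnight
Overlap start = max(600, 773) = 773
Overlap end = min(691, 859) = 691
End <= start, so the intervals do not overlap: 0 minutes

0


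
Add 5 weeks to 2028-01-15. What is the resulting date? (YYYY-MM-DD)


Start: 2028-01-15
Weeks to add: 5
Convert to days: 5 x 7 = 35 days
Add 35 days to 2028-01-15
Result: 2028-02-19

2028-02-19


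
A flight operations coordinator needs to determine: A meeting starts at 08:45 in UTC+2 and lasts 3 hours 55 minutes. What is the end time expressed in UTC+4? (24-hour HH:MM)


Start: 08:45 in UTC+2
Step 1 - add duration:
  minutes: 45 + 55 = 100 (carry 1h)
  hours: 8 + 3 + 1 = 12
  end in UTC+2: 12:40
Step 2 - convert UTC+2 -> UTC+4:
  offset difference: 4 - (2) = 2 hours
  12 + (2) = 14 -> mod 24 = 14
Result: 14:40 in UTC+4

14:40


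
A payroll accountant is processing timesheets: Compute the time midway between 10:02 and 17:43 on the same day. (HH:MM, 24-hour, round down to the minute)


Start time: 10:02 = 602 minutes from midnight
End time: 17:43 = 1063 minutes from midnight
Sum: 602 + 1063 = 1665
Midpoint: 1665 / 2 = 832 minutes
Convert: 832 / 60 = 13 hours, 52 minutes
Result: 13:52

13:52


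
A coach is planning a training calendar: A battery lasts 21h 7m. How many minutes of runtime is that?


Hours: 21
Extra minutes: 7
Minutes per hour: 60
Hours to minutes: 21 x 60 = 1260
Total: 1260 + 7 = 1267

1267


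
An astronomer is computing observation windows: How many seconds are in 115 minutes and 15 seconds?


Minutes: 115
Extra seconds: 15
Seconds per minute: 60
Minutes to seconds: 115 x 60 = 6900
Total: 6900 + 15 = 6915

6915


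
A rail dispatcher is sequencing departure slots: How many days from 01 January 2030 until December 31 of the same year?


Start: January 01, 2030
End: December 31, 2030
Days left in January: 30
February: 28
March: 31
April: 30
May: 31
... plus remaining months
Sum of remaining months: 334
Total: 30 + 334 = 364

364


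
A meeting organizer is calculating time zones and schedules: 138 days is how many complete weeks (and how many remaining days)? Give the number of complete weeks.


Total days: 138
Days per week: 7
Division: 138 / 7 = 19 remainder 5
Complete weeks: 19
Remaining days: 5

19


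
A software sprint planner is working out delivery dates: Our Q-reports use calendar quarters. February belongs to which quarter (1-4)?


Month: February (month 2)
Q1: January-March (months 1-3)
Q2: April-June (months 4-6)
Q3: July-September (months 7-9)
Q4: October-December (months 10-12)
Month 2 falls in Q1

1


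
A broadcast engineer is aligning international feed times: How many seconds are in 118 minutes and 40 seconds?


Minutes: 118
Seconds: 40
Convert minutes to seconds: 118 x 60 = 7080
Add remaining seconds: 7080 + 40 = 7120

7120


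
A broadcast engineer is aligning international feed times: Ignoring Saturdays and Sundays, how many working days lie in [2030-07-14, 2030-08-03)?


Start: 2030-07-14 (Sunday)
End (exclusive): 2030-08-03 (Saturday)
Total calendar days: 20
Full weeks: 20 // 7 = 2 -> 10 weekdays
Remaining 6 days starting on Sunday:
  Sun(-), Mon(w), Tue(w), Wed(w), Thu(w), Fri(w) -> 5 weekdays
Total business days: 10 + 5 = 15

15


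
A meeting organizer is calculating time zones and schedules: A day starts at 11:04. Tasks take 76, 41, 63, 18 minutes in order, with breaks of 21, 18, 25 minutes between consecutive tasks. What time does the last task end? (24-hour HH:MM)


Start: 11:04 = 664 min from midnight
  after task 1 (76 min): 12:20
  after break (21 min): 12:41
  after task 2 (41 min): 13:22
  after break (18 min): 13:40
  after task 3 (63 min): 14:43
  after break (25 min): 15:08
  after task 4 (18 min): 15:26
Total elapsed: 262 minutes
End time: 15:26

15:26


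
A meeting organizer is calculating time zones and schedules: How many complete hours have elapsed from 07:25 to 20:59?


Start: 07:25
End: 20:59
Hour difference: 20 - 7 = 13 hours
Minute difference: 59 - 25 = 34 minutes
Total minutes: 814
Complete hours: 814 / 60 = 13 (remainder 34)

13


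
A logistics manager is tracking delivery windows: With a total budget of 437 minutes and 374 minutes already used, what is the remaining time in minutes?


Total budget: 437 minutes
Time used: 374 minutes
Remaining: 437 - 374 = 63 minutes
Percent used: 85.6%
Percent remaining: 14.4%

63


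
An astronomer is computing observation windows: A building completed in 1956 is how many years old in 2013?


Birth year: 1956
Current year: 2013
Age = current year - birth year
Age = 2013 - 1956 = 57

57


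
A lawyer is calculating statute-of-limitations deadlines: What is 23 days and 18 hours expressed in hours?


Days: 23
Extra hours: 18
Hours per day: 24
Days to hours: 23 x 24 = 552
Total: 552 + 18 = 570

570


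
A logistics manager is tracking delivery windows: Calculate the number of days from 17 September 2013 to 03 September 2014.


Start date: 2013-09-17
End date: 2014-09-03
Sep 2013: +14 days
Oct 2013: +31 days
Nov 2013: +30 days
... (10 more months)
Total: 351 days

351


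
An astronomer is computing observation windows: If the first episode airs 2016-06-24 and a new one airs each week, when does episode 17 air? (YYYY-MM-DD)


First occurrence: 2016-06-24 (occurrence 1)
Each occurrence is 7 days after the previous.
Occurrence 17 is 16 weeks after the first.
16 weeks = 112 days
2016-06-24 + 112 days = 2016-10-14

2016-10-14


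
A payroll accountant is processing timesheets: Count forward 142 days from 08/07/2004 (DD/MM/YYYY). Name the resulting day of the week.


Start: 2004-07-08 (Thursday)
Step 1 - find target date: add 142 days
  2004-07-08 + 142 days = 2004-11-27
Step 2 - day of week:
  142 mod 7 = 2
  Thursday + 2 days -> Saturday
Result: Saturday (2004-11-27)

Saturday


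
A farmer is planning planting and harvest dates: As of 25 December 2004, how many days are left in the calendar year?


Start: December 25, 2004
End: December 31, 2004
Days left in December: 6
Total: 6 days

6


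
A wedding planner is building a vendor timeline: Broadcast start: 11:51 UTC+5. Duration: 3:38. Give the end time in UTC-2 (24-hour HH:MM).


Start: 11:51 in UTC+5
Step 1 - add duration:
  minutes: 51 + 38 = 89 (carry 1h)
  hours: 11 + 3 + 1 = 15
  end in UTC+5: 15:29
Step 2 - convert UTC+5 -> UTC-2:
  offset difference: -2 - (5) = -7 hours
  15 + (-7) = 8 -> mod 24 = 8
Result: 08:29 in UTC-2

08:29


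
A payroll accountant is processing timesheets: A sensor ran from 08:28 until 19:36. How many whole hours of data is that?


Start: 08:28
End: 19:36
Hour difference: 19 - 8 = 11 hours
Minute difference: 36 - 28 = 8 minutes
Total minutes: 668
Complete hours: 668 / 60 = 11 (remainder 8)

11


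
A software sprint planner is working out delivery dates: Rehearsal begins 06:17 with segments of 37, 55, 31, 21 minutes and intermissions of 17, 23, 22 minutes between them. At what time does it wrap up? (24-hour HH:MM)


Start: 06:17 = 377 min from midnight
  after task 1 (37 min): 06:54
  after break (17 min): 07:11
  after task 2 (55 min): 08:06
  after break (23 min): 08:29
  after task 3 (31 min): 09:00
  after break (22 min): 09:22
  after task 4 (21 min): 09:43
Total elapsed: 206 minutes
End time: 09:43

09:43


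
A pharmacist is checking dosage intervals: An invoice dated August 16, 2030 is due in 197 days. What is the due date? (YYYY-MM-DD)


Start: 2030-08-16
Adding 197 days
Days remaining in August: 15
After August: 182 days still to add
September 2030: 30 days, 152 remaining
October 2030: 31 days, 121 remaining
November 2030: 30 days, 91 remaining
December 2030: 31 days, 60 remaining
Result: 2031-03-01

2031-03-01


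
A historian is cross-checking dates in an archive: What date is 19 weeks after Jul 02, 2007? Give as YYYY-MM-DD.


Start: 2007-07-02
Weeks to add: 19
Convert to days: 19 x 7 = 133 days
Add 133 days to 2007-07-02
Result: 2007-11-12

2007-11-12


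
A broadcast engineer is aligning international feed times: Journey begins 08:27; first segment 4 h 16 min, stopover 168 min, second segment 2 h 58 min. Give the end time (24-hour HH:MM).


Depart: 08:27
Leg 1: +256 min -> 12:43
Layover: +168 min -> 15:31
Leg 2: +178 min -> 18:29
Total travel: 602 minutes = 10h 2m
Arrival: 18:29

18:29


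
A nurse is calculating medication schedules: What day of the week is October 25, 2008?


Date: 2008-10-25
January 1, 2008 is a Tuesday
Day of year: 299
Offset from Jan 1: 298 days
298 mod 7 = 4
Result: Saturday

Saturday


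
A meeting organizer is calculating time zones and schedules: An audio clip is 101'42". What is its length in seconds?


Minutes: 101
Seconds: 42
Convert minutes to seconds: 101 x 60 = 6060
Add remaining seconds: 6060 + 42 = 6102

6102


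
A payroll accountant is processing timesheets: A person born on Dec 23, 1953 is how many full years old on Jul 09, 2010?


Birth: 1953-12-23
Reference: 2010-07-09
Year difference: 2010 - 1953 = 57
Has birthday (12-23) occurred by 07-09? No
Birthday not yet reached this year -> subtract 1
Age in full years: 56

56


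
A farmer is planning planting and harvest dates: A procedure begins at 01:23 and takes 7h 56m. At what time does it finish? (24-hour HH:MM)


Start time: 01:23
Adding: 7 hours 56 minutes
Minutes: 23 + 56 = 79
Minute overflow: 79 >= 60, so carry 1 hour, minutes = 19
Hours: 1 + 7 + 1 = 9
Result: 09:19

09:19


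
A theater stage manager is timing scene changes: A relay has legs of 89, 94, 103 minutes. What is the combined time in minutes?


Durations: 89, 94, 103
Running sum: 89
+ 94 = 183
+ 103 = 286
Total duration: 286 minutes
That is 4 hours and 46 minutes

286


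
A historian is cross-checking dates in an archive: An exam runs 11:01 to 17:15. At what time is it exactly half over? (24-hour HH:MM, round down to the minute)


Start time: 11:01 = 661 minutes from midnight
End time: 17:15 = 1035 minutes from midnight
Sum: 661 + 1035 = 1696
Midpoint: 1696 / 2 = 848 minutes
Convert: 848 / 60 = 14 hours, 8 minutes
Result: 14:08

14:08
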